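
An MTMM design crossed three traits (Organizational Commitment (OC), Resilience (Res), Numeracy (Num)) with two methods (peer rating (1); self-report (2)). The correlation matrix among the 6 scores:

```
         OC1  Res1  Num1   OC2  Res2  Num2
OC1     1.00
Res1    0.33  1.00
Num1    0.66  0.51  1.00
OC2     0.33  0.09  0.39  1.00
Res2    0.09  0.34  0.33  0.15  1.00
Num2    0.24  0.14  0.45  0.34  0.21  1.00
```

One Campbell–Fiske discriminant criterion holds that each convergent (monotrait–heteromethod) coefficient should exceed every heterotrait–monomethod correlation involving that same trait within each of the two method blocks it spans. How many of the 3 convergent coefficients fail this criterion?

3

Convergent coefficients and their comparison sets:
OC (methods 1·2): 0.33 vs {0.33, 0.15, 0.66, 0.34} → fail.
Res (methods 1·2): 0.34 vs {0.33, 0.15, 0.51, 0.21} → fail.
Num (methods 1·2): 0.45 vs {0.66, 0.34, 0.51, 0.21} → fail.
3 of 3 fail.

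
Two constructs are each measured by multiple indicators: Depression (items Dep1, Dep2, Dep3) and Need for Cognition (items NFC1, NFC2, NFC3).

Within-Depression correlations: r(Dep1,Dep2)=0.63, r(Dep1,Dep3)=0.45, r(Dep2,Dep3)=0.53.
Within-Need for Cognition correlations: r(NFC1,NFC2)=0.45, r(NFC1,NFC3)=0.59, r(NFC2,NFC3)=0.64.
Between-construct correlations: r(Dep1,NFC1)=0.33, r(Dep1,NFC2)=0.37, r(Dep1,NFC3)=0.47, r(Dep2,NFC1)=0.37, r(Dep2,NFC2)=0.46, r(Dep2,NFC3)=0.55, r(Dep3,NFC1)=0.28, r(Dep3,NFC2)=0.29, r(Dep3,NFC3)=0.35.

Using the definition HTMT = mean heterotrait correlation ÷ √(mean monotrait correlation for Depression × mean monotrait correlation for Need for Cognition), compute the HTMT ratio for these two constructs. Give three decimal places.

Mean between = 3.47/9 = 0.3856.
Mean within-Dep = 1.61/3 = 0.5367; mean within-NFC = 1.68/3 = 0.5600.
Geometric mean = √(0.5367 × 0.5600) = 0.5482.
HTMT = 0.3856 / 0.5482 = 0.703.

0.703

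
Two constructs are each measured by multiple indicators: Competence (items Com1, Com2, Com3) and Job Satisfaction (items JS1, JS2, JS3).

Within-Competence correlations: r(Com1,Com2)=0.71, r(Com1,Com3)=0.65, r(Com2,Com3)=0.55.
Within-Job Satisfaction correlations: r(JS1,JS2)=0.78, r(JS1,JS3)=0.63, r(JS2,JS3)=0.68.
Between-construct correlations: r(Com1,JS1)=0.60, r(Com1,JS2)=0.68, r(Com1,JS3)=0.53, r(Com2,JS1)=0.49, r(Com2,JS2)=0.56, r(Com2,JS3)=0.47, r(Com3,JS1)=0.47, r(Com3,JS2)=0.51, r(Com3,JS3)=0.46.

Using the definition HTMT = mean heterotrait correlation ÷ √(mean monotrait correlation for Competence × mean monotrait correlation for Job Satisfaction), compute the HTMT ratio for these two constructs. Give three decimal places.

0.796

Mean between = 4.77/9 = 0.5300.
Mean within-Com = 1.91/3 = 0.6367; mean within-JS = 2.09/3 = 0.6967.
Geometric mean = √(0.6367 × 0.6967) = 0.6660.
HTMT = 0.5300 / 0.6660 = 0.796.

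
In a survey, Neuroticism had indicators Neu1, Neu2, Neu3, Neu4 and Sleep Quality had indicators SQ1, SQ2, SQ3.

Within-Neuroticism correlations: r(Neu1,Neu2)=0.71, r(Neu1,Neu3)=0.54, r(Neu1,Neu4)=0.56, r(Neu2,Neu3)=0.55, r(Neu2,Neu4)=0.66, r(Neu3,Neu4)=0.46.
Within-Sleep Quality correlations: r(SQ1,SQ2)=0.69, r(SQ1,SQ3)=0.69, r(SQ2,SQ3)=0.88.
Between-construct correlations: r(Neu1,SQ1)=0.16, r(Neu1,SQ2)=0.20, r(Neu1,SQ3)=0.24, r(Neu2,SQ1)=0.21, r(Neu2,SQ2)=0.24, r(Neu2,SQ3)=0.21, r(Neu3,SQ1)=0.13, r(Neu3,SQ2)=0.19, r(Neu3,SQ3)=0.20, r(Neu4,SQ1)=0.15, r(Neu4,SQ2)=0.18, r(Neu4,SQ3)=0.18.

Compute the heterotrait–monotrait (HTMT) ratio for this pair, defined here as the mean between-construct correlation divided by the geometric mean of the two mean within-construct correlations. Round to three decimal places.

0.289

Mean heterotrait r = 2.29/12 = 0.1908.
Mean within-Neu = 3.48/6 = 0.5800; mean within-SQ = 2.26/3 = 0.7533.
Geometric mean = √(0.5800 × 0.7533) = 0.6610.
HTMT = 0.1908 / 0.6610 = 0.289.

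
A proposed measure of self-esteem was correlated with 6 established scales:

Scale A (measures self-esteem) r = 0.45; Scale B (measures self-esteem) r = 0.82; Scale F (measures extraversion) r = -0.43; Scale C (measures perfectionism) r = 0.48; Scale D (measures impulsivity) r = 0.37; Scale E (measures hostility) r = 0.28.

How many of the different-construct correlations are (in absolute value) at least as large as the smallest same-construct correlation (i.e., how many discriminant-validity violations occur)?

Convergent (same construct = self-esteem): Scale A, Scale B.
Smallest convergent = 0.45. Discriminant |r|: 0.43, 0.48, 0.37, 0.28; count ≥ 0.45 → 1.

1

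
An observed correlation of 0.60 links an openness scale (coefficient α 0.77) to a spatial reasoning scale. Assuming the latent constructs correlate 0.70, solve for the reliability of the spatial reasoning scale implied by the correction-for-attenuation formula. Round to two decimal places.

r_true = r_obs / √(r_xx · r_yy) ⇒ 0.70 = 0.60 / √(0.77 · r_yy).
√(0.77 · r_yy) = 0.60 / 0.70 = 0.8571; 0.77 · r_yy = 0.7346; r_yy = 0.7346 / 0.77 ≈ 0.95.

0.95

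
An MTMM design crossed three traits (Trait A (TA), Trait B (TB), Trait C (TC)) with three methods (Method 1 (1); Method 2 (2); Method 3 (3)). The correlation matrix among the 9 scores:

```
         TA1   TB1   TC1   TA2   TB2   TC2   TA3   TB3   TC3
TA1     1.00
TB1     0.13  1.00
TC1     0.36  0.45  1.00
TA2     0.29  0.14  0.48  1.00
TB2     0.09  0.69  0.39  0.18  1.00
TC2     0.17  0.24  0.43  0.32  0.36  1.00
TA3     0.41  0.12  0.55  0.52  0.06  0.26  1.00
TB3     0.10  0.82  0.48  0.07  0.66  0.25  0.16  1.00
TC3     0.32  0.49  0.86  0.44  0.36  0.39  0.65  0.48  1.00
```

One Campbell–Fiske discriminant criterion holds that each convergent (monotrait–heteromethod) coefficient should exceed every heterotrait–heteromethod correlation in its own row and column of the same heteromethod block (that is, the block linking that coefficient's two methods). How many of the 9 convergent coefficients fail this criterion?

Each convergent coefficient versus the relevant comparison correlations:
TA (methods 1·2): 0.29 vs {0.09, 0.14, 0.17, 0.48} → fail.
TA (methods 1·3): 0.41 vs {0.10, 0.12, 0.32, 0.55} → fail.
TA (methods 2·3): 0.52 vs {0.07, 0.06, 0.44, 0.26} → pass.
TB (methods 1·2): 0.69 vs {0.14, 0.09, 0.24, 0.39} → pass.
TB (methods 1·3): 0.82 vs {0.12, 0.10, 0.49, 0.48} → pass.
TB (methods 2·3): 0.66 vs {0.06, 0.07, 0.36, 0.25} → pass.
TC (methods 1·2): 0.43 vs {0.48, 0.17, 0.39, 0.24} → fail.
TC (methods 1·3): 0.86 vs {0.55, 0.32, 0.48, 0.49} → pass.
TC (methods 2·3): 0.39 vs {0.26, 0.44, 0.25, 0.36} → fail.
4 of 9 fail.

4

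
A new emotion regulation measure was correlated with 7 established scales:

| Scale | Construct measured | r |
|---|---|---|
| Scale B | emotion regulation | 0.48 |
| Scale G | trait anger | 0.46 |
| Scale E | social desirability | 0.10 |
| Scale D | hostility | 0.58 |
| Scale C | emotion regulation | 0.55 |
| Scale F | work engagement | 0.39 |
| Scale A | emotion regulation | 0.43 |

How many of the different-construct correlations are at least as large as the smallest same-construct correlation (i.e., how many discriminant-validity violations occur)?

Convergent (same construct = emotion regulation): Scale B, Scale C, Scale A.
Smallest convergent = 0.43. Discriminant values: 0.46, 0.10, 0.58, 0.39; count ≥ 0.43 → 2.

2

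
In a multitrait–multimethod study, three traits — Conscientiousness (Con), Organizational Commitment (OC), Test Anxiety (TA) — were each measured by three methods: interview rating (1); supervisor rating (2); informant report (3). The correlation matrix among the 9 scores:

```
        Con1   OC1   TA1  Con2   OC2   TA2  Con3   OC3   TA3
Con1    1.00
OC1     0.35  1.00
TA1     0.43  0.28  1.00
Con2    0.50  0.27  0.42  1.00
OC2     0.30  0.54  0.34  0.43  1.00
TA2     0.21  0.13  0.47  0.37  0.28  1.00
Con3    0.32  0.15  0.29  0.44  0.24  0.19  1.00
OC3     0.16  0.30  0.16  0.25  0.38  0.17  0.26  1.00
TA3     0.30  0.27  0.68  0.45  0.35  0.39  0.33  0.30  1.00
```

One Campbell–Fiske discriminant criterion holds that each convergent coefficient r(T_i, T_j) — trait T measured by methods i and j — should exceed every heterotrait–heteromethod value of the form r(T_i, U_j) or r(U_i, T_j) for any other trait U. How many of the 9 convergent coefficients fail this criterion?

2

Checking each validity diagonal entry against its comparison values:
Con (methods 1·2): 0.50 vs {0.30, 0.27, 0.21, 0.42} → pass.
Con (methods 1·3): 0.32 vs {0.16, 0.15, 0.30, 0.29} → pass.
Con (methods 2·3): 0.44 vs {0.25, 0.24, 0.45, 0.19} → fail.
OC (methods 1·2): 0.54 vs {0.27, 0.30, 0.13, 0.34} → pass.
OC (methods 1·3): 0.30 vs {0.15, 0.16, 0.27, 0.16} → pass.
OC (methods 2·3): 0.38 vs {0.24, 0.25, 0.35, 0.17} → pass.
TA (methods 1·2): 0.47 vs {0.42, 0.21, 0.34, 0.13} → pass.
TA (methods 1·3): 0.68 vs {0.29, 0.30, 0.16, 0.27} → pass.
TA (methods 2·3): 0.39 vs {0.19, 0.45, 0.17, 0.35} → fail.
2 of 9 fail.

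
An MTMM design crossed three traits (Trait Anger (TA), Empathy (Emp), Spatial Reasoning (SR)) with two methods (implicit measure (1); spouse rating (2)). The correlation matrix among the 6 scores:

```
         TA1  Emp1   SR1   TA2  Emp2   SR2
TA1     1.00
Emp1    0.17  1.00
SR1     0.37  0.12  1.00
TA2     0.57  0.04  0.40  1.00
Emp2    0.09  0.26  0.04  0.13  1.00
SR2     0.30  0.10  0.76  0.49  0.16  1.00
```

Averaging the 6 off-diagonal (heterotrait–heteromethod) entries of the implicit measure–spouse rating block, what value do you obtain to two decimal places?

0.16

HTHM values (method 1 × method 2): 0.09, 0.30, 0.04, 0.10, 0.40, 0.04; mean = 0.97/6 = 0.16.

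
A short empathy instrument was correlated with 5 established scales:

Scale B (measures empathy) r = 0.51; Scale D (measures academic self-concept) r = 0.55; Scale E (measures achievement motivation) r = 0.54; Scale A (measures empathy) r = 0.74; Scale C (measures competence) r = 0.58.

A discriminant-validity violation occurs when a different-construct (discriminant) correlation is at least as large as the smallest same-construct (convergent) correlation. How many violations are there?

Convergent (same construct = empathy): Scale B, Scale A.
Smallest convergent = 0.51. Discriminant values: 0.55, 0.54, 0.58; count ≥ 0.51 → 3.

3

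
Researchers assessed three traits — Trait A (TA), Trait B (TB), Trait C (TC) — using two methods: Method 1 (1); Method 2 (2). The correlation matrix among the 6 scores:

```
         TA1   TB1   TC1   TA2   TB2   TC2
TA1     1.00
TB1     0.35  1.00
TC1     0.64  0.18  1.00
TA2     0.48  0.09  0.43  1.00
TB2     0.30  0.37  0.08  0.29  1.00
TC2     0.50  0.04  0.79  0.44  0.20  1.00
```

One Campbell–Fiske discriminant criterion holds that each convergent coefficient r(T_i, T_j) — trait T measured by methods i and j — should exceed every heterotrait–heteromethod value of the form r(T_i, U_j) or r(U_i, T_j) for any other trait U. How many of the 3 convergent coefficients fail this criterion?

1

Convergent coefficients and their comparison sets:
TA (methods 1·2): 0.48 vs {0.30, 0.09, 0.50, 0.43} → fail.
TB (methods 1·2): 0.37 vs {0.09, 0.30, 0.04, 0.08} → pass.
TC (methods 1·2): 0.79 vs {0.43, 0.50, 0.08, 0.04} → pass.
1 of 3 fail.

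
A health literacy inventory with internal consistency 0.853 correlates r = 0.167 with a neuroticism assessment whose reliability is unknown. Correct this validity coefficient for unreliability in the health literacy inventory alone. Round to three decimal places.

0.181

Single correction: r_c = r_obs / √r_xx = 0.167 / √0.853 = 0.167 / 0.9236 ≈ 0.181.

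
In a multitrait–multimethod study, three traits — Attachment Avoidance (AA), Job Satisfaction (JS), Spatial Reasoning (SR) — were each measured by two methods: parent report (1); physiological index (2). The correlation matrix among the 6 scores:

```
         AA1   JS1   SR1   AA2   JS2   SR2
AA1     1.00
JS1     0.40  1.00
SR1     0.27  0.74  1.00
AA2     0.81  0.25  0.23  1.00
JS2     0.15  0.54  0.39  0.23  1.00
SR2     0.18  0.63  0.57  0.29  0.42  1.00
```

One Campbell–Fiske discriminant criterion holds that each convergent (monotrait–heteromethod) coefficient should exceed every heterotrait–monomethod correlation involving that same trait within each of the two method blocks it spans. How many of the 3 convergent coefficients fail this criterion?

2

Checking each validity diagonal entry against its comparison values:
AA (methods 1·2): 0.81 vs {0.40, 0.23, 0.27, 0.29} → pass.
JS (methods 1·2): 0.54 vs {0.40, 0.23, 0.74, 0.42} → fail.
SR (methods 1·2): 0.57 vs {0.27, 0.29, 0.74, 0.42} → fail.
2 of 3 fail.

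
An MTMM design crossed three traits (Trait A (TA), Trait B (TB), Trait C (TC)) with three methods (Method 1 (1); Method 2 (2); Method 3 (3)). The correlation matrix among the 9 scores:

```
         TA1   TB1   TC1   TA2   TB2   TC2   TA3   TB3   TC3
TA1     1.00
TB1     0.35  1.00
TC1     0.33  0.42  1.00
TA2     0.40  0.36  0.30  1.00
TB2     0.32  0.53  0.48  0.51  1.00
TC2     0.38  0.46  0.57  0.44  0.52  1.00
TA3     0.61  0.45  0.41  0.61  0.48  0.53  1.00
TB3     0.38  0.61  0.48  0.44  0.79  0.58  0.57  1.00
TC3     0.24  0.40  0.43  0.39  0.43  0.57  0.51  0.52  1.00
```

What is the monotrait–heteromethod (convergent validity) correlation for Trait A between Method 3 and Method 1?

0.61

Same trait (TA), different methods: r(TA3, TA1) = 0.61.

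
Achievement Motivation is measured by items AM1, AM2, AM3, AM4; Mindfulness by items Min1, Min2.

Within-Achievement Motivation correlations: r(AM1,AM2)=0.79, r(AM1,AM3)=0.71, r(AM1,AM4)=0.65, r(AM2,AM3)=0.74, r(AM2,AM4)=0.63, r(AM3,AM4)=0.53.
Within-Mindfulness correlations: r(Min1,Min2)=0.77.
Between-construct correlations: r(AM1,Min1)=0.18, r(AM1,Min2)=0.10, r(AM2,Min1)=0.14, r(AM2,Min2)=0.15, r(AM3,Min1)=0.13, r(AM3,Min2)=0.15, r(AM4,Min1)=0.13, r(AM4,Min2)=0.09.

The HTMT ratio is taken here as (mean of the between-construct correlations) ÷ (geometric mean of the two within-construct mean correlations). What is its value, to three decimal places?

Between-construct mean = 1.07/8 = 0.1338.
Mean within-AM = 4.05/6 = 0.6750; mean within-Min = 0.77/1 = 0.7700.
Geometric mean = √(0.6750 × 0.7700) = 0.7209.
HTMT = 0.1338 / 0.7209 = 0.186.

0.186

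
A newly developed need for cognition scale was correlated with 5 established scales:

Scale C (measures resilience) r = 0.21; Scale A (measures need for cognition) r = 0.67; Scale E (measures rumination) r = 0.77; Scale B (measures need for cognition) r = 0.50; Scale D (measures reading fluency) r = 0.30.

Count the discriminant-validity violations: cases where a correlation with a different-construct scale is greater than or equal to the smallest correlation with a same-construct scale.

Convergent (same construct = need for cognition): Scale A, Scale B.
Smallest convergent = 0.50. Discriminant values: 0.21, 0.77, 0.30; count ≥ 0.50 → 1.

1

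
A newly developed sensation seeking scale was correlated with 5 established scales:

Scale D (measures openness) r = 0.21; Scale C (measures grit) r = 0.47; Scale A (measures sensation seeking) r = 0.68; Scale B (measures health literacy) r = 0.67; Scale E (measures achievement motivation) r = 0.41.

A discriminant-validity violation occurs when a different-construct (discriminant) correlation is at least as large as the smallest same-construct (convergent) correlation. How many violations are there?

0

Convergent (same construct = sensation seeking): Scale A.
Smallest convergent = 0.68. Discriminant values: 0.21, 0.47, 0.67, 0.41; count ≥ 0.68 → 0.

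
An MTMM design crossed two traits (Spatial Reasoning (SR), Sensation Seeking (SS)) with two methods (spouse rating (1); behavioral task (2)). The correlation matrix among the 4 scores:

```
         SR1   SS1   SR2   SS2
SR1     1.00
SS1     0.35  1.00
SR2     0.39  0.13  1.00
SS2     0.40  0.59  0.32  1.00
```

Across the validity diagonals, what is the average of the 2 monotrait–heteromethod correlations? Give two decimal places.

0.49

Convergent values: 0.39, 0.59; mean = 0.98/2 = 0.49.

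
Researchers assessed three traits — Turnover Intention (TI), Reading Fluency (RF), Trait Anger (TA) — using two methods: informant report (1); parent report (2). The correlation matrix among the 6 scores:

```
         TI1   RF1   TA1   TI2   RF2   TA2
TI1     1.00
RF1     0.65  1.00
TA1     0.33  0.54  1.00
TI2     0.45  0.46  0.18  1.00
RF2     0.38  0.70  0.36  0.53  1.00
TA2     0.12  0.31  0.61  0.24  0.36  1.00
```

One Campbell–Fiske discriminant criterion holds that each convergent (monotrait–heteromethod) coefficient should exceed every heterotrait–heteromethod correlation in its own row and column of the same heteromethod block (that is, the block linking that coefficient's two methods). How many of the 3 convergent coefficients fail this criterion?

1

Checking each validity diagonal entry against its comparison values:
TI (methods 1·2): 0.45 vs {0.38, 0.46, 0.12, 0.18} → fail.
RF (methods 1·2): 0.70 vs {0.46, 0.38, 0.31, 0.36} → pass.
TA (methods 1·2): 0.61 vs {0.18, 0.12, 0.36, 0.31} → pass.
1 of 3 fail.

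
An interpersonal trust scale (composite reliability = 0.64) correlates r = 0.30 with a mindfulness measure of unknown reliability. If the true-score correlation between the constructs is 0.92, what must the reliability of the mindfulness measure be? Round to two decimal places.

r_true = r_obs / √(r_xx · r_yy) ⇒ 0.92 = 0.30 / √(0.64 · r_yy).
√(0.64 · r_yy) = 0.30 / 0.92 = 0.3261; 0.64 · r_yy = 0.1063; r_yy = 0.1063 / 0.64 ≈ 0.17.

0.17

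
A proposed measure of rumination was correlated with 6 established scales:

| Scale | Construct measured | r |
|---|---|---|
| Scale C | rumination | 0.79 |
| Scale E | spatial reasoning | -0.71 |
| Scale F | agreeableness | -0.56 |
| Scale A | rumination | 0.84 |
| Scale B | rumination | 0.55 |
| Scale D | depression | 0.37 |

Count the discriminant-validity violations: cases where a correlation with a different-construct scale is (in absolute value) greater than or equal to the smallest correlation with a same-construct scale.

Convergent (same construct = rumination): Scale C, Scale A, Scale B.
Smallest convergent = 0.55. Discriminant |r|: 0.71, 0.56, 0.37; count ≥ 0.55 → 2.

2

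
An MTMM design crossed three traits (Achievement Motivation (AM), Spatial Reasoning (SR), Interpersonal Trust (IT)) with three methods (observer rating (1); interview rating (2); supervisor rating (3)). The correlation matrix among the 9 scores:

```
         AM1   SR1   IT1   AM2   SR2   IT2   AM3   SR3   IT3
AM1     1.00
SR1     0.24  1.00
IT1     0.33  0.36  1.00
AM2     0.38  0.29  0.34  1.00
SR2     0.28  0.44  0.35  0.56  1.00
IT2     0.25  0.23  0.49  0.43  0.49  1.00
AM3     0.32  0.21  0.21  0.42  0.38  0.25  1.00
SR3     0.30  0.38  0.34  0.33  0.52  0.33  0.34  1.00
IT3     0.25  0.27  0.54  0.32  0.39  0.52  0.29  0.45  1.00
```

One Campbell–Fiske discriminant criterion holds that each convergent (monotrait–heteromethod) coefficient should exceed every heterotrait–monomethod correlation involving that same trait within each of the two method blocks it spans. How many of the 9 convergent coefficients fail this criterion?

7

Convergent coefficients and their comparison sets:
AM (methods 1·2): 0.38 vs {0.24, 0.56, 0.33, 0.43} → fail.
AM (methods 1·3): 0.32 vs {0.24, 0.34, 0.33, 0.29} → fail.
AM (methods 2·3): 0.42 vs {0.56, 0.34, 0.43, 0.29} → fail.
SR (methods 1·2): 0.44 vs {0.24, 0.56, 0.36, 0.49} → fail.
SR (methods 1·3): 0.38 vs {0.24, 0.34, 0.36, 0.45} → fail.
SR (methods 2·3): 0.52 vs {0.56, 0.34, 0.49, 0.45} → fail.
IT (methods 1·2): 0.49 vs {0.33, 0.43, 0.36, 0.49} → fail.
IT (methods 1·3): 0.54 vs {0.33, 0.29, 0.36, 0.45} → pass.
IT (methods 2·3): 0.52 vs {0.43, 0.29, 0.49, 0.45} → pass.
7 of 9 fail.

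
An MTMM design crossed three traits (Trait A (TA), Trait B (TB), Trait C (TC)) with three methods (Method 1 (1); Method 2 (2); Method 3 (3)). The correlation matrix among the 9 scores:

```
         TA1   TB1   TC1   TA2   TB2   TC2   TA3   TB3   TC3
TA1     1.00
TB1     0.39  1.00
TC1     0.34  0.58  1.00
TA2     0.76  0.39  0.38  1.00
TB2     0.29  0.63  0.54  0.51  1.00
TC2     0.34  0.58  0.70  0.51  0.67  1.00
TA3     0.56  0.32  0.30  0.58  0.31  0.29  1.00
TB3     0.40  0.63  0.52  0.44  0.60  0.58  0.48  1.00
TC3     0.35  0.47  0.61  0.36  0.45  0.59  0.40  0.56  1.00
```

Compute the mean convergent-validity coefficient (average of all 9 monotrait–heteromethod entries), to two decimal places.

0.63

Convergent values: 0.76, 0.56, 0.58, 0.63, 0.63, 0.60, 0.70, 0.61, 0.59; mean = 5.66/9 = 0.63.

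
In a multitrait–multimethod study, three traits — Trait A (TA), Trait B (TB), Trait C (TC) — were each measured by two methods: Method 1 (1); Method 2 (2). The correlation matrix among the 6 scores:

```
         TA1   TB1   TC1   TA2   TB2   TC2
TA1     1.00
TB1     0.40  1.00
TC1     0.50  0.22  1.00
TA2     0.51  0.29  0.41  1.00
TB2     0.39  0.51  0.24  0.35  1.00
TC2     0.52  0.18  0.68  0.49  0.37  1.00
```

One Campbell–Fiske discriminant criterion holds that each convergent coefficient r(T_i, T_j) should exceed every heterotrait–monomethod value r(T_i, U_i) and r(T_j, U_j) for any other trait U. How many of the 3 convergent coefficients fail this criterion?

0

Each convergent coefficient versus the relevant comparison correlations:
TA (methods 1·2): 0.51 vs {0.40, 0.35, 0.50, 0.49} → pass.
TB (methods 1·2): 0.51 vs {0.40, 0.35, 0.22, 0.37} → pass.
TC (methods 1·2): 0.68 vs {0.50, 0.49, 0.22, 0.37} → pass.
0 of 3 fail.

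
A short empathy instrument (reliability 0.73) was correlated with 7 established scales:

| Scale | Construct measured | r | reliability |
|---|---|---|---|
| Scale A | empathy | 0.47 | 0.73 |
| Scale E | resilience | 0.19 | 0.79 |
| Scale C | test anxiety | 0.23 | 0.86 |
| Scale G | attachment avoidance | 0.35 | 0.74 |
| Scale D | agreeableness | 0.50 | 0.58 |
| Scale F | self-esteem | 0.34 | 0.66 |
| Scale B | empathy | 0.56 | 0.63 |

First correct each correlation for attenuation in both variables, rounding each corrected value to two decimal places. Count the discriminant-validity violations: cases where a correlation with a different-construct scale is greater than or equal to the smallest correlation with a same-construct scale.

Disattenuated r (r / √(r_scale · r_new)):
  Scale A (conv): 0.47 / √(0.73·0.73) = 0.64
  Scale E (disc): 0.19 / √(0.79·0.73) = 0.25
  Scale C (disc): 0.23 / √(0.86·0.73) = 0.29
  Scale G (disc): 0.35 / √(0.74·0.73) = 0.48
  Scale D (disc): 0.50 / √(0.58·0.73) = 0.77
  Scale F (disc): 0.34 / √(0.66·0.73) = 0.49
  Scale B (conv): 0.56 / √(0.63·0.73) = 0.83
Smallest convergent = 0.64. Discriminant values: 0.25, 0.29, 0.48, 0.77, 0.49; count ≥ 0.64 → 1.

1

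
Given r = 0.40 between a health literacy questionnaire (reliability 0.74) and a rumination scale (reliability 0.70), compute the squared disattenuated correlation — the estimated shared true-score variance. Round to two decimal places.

0.31

Disattenuated r = 0.40 / √(0.74 × 0.70) = 0.40 / 0.7197 = 0.5558.
Shared true-score variance = 0.5558² = 0.3089 ≈ 0.31.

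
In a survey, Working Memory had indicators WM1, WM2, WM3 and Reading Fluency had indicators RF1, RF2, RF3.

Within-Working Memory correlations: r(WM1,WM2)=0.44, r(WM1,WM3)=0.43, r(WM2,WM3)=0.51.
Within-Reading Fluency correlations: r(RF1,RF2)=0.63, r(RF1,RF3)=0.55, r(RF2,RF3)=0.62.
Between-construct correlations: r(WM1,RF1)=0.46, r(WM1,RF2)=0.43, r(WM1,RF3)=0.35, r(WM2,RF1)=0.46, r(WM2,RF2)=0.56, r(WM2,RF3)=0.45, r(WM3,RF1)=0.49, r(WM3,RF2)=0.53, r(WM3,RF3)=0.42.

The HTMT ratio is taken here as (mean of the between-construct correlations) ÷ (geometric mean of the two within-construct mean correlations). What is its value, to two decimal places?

0.88

Mean heterotrait r = 4.15/9 = 0.4611.
Mean within-WM = 1.38/3 = 0.4600; mean within-RF = 1.80/3 = 0.6000.
Geometric mean = √(0.4600 × 0.6000) = 0.5254.
HTMT = 0.4611 / 0.5254 = 0.88.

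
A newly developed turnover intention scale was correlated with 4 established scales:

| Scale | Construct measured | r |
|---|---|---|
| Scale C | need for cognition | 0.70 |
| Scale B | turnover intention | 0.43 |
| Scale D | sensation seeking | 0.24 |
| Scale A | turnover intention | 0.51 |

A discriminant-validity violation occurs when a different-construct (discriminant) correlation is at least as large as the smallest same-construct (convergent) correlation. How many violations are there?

1

Convergent (same construct = turnover intention): Scale B, Scale A.
Smallest convergent = 0.43. Discriminant values: 0.70, 0.24; count ≥ 0.43 → 1.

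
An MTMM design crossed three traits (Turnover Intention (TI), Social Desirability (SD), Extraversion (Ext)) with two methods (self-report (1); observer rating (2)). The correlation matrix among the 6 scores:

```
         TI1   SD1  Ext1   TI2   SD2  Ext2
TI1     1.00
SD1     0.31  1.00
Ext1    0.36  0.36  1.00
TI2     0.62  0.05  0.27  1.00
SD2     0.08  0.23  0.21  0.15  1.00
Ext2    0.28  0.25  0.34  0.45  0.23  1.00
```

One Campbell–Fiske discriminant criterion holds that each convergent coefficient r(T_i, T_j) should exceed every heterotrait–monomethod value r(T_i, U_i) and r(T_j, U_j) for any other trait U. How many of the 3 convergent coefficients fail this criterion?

Checking each validity diagonal entry against its comparison values:
TI (methods 1·2): 0.62 vs {0.31, 0.15, 0.36, 0.45} → pass.
SD (methods 1·2): 0.23 vs {0.31, 0.15, 0.36, 0.23} → fail.
Ext (methods 1·2): 0.34 vs {0.36, 0.45, 0.36, 0.23} → fail.
2 of 3 fail.

2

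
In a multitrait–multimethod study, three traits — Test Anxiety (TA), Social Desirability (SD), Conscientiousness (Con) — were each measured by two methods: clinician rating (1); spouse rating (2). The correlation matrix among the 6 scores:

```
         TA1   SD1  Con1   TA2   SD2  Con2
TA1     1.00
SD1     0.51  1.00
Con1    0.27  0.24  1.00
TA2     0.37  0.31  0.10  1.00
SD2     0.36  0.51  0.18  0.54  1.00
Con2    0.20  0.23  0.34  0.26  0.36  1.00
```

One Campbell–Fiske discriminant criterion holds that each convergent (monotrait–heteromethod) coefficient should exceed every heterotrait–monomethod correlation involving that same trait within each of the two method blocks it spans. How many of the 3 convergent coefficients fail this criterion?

Convergent coefficients and their comparison sets:
TA (methods 1·2): 0.37 vs {0.51, 0.54, 0.27, 0.26} → fail.
SD (methods 1·2): 0.51 vs {0.51, 0.54, 0.24, 0.36} → fail.
Con (methods 1·2): 0.34 vs {0.27, 0.26, 0.24, 0.36} → fail.
3 of 3 fail.

3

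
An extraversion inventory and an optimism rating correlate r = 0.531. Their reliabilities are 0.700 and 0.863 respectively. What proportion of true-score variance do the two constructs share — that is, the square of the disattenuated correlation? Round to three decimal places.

0.467

Disattenuated r = 0.531 / √(0.700 × 0.863) = 0.531 / 0.7772 = 0.6832.
Shared true-score variance = 0.6832² = 0.4668 ≈ 0.467.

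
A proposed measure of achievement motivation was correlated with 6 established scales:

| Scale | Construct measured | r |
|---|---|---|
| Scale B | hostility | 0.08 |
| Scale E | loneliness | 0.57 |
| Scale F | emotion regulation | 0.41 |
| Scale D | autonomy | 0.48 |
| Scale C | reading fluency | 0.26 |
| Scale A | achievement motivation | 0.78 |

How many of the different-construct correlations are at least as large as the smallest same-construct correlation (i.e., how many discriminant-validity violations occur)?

Convergent (same construct = achievement motivation): Scale A.
Smallest convergent = 0.78. Discriminant values: 0.08, 0.57, 0.41, 0.48, 0.26; count ≥ 0.78 → 0.

0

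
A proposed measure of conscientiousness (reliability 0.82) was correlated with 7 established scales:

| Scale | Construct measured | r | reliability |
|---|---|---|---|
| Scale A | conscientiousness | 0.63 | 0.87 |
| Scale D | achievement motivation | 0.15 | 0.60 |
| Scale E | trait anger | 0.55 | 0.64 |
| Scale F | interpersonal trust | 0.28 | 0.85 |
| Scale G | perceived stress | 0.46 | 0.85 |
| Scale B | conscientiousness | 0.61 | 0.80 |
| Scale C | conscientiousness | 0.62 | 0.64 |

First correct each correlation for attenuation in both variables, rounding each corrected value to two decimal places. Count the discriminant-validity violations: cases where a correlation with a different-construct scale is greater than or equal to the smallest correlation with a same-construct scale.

1

Disattenuated r (r / √(r_scale · r_new)):
  Scale A (conv): 0.63 / √(0.87·0.82) = 0.75
  Scale D (disc): 0.15 / √(0.60·0.82) = 0.21
  Scale E (disc): 0.55 / √(0.64·0.82) = 0.76
  Scale F (disc): 0.28 / √(0.85·0.82) = 0.34
  Scale G (disc): 0.46 / √(0.85·0.82) = 0.55
  Scale B (conv): 0.61 / √(0.80·0.82) = 0.75
  Scale C (conv): 0.62 / √(0.64·0.82) = 0.86
Smallest convergent = 0.75. Discriminant values: 0.21, 0.76, 0.34, 0.55; count ≥ 0.75 → 1.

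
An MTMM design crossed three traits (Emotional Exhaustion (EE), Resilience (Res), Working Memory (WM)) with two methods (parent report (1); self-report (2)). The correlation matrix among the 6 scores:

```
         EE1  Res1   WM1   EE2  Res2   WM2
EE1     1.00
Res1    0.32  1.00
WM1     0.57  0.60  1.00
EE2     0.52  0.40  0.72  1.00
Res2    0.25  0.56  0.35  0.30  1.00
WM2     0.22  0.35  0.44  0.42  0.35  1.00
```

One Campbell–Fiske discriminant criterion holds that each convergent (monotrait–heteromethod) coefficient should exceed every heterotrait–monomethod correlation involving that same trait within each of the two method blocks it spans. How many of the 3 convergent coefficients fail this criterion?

Checking each validity diagonal entry against its comparison values:
EE (methods 1·2): 0.52 vs {0.32, 0.30, 0.57, 0.42} → fail.
Res (methods 1·2): 0.56 vs {0.32, 0.30, 0.60, 0.35} → fail.
WM (methods 1·2): 0.44 vs {0.57, 0.42, 0.60, 0.35} → fail.
3 of 3 fail.

3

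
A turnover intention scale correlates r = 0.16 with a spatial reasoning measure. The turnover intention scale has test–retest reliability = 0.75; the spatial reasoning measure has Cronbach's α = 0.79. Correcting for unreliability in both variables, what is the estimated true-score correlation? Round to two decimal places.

0.21

r_true = r_obs / √(r_xx · r_yy) = 0.16 / √(0.75 × 0.79) = 0.16 / √0.5925 = 0.16 / 0.7697 ≈ 0.21.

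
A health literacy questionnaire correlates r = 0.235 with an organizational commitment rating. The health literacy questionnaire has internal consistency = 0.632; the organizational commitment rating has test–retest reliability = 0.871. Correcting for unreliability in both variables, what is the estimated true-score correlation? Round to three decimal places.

0.317

r_true = r_obs / √(r_xx · r_yy) = 0.235 / √(0.632 × 0.871) = 0.235 / √0.550472 = 0.235 / 0.7419 ≈ 0.317.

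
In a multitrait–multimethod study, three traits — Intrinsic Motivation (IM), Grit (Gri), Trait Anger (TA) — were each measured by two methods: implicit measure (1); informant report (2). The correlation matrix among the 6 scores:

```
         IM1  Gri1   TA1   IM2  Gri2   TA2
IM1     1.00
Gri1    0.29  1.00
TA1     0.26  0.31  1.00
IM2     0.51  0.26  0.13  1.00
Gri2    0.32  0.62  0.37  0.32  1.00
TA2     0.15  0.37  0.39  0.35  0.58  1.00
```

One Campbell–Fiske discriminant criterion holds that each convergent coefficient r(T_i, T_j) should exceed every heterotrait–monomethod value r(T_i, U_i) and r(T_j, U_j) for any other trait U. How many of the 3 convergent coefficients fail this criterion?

1

Convergent coefficients and their comparison sets:
IM (methods 1·2): 0.51 vs {0.29, 0.32, 0.26, 0.35} → pass.
Gri (methods 1·2): 0.62 vs {0.29, 0.32, 0.31, 0.58} → pass.
TA (methods 1·2): 0.39 vs {0.26, 0.35, 0.31, 0.58} → fail.
1 of 3 fail.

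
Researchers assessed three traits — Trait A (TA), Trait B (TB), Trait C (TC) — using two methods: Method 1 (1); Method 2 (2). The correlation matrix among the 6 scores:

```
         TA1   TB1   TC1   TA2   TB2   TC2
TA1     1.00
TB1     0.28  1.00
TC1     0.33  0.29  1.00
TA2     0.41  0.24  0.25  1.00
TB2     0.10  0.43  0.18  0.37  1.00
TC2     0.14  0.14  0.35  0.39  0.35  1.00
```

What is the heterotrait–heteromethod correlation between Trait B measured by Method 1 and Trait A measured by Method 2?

0.24

Different traits and methods: r(TB1, TA2) = 0.24.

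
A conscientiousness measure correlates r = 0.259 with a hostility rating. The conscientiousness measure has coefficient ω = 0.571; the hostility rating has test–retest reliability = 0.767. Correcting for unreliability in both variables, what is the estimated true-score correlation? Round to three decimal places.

r_true = r_obs / √(r_xx · r_yy) = 0.259 / √(0.571 × 0.767) = 0.259 / √0.437957 = 0.259 / 0.6618 ≈ 0.391.

0.391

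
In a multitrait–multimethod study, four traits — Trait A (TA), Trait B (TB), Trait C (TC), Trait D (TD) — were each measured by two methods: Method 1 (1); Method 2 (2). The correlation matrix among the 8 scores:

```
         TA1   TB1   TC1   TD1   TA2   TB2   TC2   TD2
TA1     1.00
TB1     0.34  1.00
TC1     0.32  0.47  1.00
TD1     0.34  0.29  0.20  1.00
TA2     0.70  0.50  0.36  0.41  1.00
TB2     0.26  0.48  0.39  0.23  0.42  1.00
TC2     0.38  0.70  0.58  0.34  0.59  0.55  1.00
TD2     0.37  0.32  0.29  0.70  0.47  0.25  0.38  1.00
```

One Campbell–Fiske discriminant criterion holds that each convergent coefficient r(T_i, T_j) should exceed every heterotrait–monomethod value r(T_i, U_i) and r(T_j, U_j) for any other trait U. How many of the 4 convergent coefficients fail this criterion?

Convergent coefficients and their comparison sets:
TA (methods 1·2): 0.70 vs {0.34, 0.42, 0.32, 0.59, 0.34, 0.47} → pass.
TB (methods 1·2): 0.48 vs {0.34, 0.42, 0.47, 0.55, 0.29, 0.25} → fail.
TC (methods 1·2): 0.58 vs {0.32, 0.59, 0.47, 0.55, 0.20, 0.38} → fail.
TD (methods 1·2): 0.70 vs {0.34, 0.47, 0.29, 0.25, 0.20, 0.38} → pass.
2 of 4 fail.

2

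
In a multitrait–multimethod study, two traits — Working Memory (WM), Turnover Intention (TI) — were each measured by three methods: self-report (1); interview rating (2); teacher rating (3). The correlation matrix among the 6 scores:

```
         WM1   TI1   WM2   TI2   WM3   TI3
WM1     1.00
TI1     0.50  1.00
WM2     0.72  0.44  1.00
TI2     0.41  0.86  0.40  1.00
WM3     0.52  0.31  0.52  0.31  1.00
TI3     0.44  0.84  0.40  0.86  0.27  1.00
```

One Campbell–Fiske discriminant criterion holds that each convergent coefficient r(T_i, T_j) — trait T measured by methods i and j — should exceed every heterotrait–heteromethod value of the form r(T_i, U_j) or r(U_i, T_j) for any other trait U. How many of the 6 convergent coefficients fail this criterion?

Convergent coefficients and their comparison sets:
WM (methods 1·2): 0.72 vs {0.41, 0.44} → pass.
WM (methods 1·3): 0.52 vs {0.44, 0.31} → pass.
WM (methods 2·3): 0.52 vs {0.40, 0.31} → pass.
TI (methods 1·2): 0.86 vs {0.44, 0.41} → pass.
TI (methods 1·3): 0.84 vs {0.31, 0.44} → pass.
TI (methods 2·3): 0.86 vs {0.31, 0.40} → pass.
0 of 6 fail.

0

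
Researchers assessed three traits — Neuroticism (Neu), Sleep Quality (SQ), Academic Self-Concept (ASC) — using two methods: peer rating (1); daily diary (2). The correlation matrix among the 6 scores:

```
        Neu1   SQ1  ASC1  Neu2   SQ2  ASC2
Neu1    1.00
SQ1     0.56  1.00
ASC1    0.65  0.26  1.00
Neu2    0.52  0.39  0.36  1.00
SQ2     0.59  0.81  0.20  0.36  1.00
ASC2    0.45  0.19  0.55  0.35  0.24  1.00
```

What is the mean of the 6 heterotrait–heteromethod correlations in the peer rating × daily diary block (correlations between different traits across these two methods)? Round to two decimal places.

0.36

HTHM values (method 1 × method 2): 0.59, 0.45, 0.39, 0.19, 0.36, 0.20; mean = 2.18/6 = 0.36.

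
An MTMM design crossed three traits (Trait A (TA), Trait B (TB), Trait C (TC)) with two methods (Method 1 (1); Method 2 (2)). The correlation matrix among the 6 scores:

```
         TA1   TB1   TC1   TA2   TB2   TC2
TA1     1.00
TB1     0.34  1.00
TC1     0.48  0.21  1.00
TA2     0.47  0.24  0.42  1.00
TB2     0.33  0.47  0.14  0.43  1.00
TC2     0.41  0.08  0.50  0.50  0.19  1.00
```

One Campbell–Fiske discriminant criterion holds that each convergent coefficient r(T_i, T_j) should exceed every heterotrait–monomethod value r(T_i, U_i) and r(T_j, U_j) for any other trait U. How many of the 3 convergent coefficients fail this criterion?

Convergent coefficients and their comparison sets:
TA (methods 1·2): 0.47 vs {0.34, 0.43, 0.48, 0.50} → fail.
TB (methods 1·2): 0.47 vs {0.34, 0.43, 0.21, 0.19} → pass.
TC (methods 1·2): 0.50 vs {0.48, 0.50, 0.21, 0.19} → fail.
2 of 3 fail.

2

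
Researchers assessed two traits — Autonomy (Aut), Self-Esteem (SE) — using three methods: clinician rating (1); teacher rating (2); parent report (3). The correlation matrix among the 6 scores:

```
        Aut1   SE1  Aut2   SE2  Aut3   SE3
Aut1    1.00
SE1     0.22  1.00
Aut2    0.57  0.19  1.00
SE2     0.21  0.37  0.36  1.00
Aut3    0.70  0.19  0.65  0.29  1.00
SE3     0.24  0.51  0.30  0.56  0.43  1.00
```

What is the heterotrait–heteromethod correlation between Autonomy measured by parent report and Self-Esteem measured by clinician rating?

0.19

Different traits and methods: r(Aut3, SE1) = 0.19.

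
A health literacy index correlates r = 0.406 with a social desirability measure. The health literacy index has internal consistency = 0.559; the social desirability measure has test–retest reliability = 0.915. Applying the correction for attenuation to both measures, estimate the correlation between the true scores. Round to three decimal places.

r_true = r_obs / √(r_xx · r_yy) = 0.406 / √(0.559 × 0.915) = 0.406 / √0.511485 = 0.406 / 0.7152 ≈ 0.568.

0.568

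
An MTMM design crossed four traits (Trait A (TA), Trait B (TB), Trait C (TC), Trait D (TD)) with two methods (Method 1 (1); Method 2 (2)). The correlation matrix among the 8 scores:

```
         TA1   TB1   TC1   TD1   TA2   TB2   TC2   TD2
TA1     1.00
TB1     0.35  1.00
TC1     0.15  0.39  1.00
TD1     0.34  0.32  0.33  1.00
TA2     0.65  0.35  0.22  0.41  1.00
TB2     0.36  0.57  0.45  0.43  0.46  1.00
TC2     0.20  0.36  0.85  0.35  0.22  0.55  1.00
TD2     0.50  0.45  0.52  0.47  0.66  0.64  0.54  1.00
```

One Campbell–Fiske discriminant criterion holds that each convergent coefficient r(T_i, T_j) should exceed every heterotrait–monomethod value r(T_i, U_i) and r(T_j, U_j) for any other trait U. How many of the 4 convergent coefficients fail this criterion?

3

Convergent coefficients and their comparison sets:
TA (methods 1·2): 0.65 vs {0.35, 0.46, 0.15, 0.22, 0.34, 0.66} → fail.
TB (methods 1·2): 0.57 vs {0.35, 0.46, 0.39, 0.55, 0.32, 0.64} → fail.
TC (methods 1·2): 0.85 vs {0.15, 0.22, 0.39, 0.55, 0.33, 0.54} → pass.
TD (methods 1·2): 0.47 vs {0.34, 0.66, 0.32, 0.64, 0.33, 0.54} → fail.
3 of 4 fail.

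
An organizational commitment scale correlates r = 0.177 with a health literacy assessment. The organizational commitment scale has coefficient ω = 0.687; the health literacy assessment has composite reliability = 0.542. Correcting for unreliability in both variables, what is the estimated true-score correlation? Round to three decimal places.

r_true = r_obs / √(r_xx · r_yy) = 0.177 / √(0.687 × 0.542) = 0.177 / √0.372354 = 0.177 / 0.6102 ≈ 0.290.

0.290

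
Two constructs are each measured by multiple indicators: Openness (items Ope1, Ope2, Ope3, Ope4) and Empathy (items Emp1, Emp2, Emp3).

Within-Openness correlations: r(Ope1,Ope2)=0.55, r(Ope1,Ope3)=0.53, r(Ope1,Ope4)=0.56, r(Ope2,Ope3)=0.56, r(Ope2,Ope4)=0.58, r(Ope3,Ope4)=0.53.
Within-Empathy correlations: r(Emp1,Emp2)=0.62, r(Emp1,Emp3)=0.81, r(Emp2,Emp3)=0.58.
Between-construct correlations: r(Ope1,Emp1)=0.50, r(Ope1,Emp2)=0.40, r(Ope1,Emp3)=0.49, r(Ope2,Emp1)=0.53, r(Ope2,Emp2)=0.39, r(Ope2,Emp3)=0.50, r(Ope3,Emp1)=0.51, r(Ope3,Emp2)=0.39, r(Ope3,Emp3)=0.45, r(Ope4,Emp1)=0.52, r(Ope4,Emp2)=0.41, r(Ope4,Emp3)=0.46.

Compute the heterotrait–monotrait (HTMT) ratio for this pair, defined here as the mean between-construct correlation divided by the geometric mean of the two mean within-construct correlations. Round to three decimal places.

Between-construct mean = 5.55/12 = 0.4625.
Mean within-Ope = 3.31/6 = 0.5517; mean within-Emp = 2.01/3 = 0.6700.
Geometric mean = √(0.5517 × 0.6700) = 0.6080.
HTMT = 0.4625 / 0.6080 = 0.761.

0.761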